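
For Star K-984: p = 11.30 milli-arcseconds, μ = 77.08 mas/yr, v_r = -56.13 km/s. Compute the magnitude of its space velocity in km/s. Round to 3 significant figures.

64.8 km/s

d = 1/p = 1/0.01130″ = 88.496 pc.
μ = 77.08 mas/yr = 0.07708 ″/yr.
v_t = 4.740 μ d = 4.740 × 0.07708 × 88.496 = 32.333 km/s.
v = √(v_r² + v_t²) = √((-56.13)² + 32.333²) = √4196 = 64.777 km/s.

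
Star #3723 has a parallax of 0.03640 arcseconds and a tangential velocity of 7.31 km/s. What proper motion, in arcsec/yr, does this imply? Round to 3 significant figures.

0.0561 arcsec/yr

d = 1/p = 1/0.03640″ = 27.473 pc.
μ = v_t / (4.74 d) = 7.31 / (4.74 × 27.473) = 7.31 / 130.22 = 0.056136 ″/yr.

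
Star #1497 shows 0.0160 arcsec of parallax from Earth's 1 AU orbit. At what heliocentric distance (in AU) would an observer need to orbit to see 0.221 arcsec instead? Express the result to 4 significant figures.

Parallax scales linearly with baseline: p ∝ B, so B = p_target / p_Earth × 1 AU.
B = 0.221 / 0.0160 = 13.813 AU.

13.81 AU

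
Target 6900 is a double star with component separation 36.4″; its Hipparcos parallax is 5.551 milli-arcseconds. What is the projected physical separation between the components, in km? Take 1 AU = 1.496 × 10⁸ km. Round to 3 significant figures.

9.81 × 10^11 km

d = 1/p = 1/0.005551″ = 180.15 pc.
At distance d (pc), an angle of θ arcsec spans θ·d AU: s = 36.4 × 180.15 = 6557.5 AU.
= 6557.5 × 1.496 × 10⁸ km = 9.8100 × 10^11 km.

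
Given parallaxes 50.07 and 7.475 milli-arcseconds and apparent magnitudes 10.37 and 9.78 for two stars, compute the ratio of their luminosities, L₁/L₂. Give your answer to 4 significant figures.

d₁ = 1/p₁ = 1/0.05007″ = 19.972 pc; d₂ = 1/p₂ = 1/0.007475″ = 133.78 pc.
M₁ = m₁ − 5 log₁₀ d₁ + 5 = 10.37 − 6.5021 + 5 = 8.8679.
M₂ = 9.78 − 10.6320 + 5 = 4.1480.
L₁/L₂ = 10^(0.4(M₂ − M₁)) = 10^(0.4 × (-4.7199)) = 10^(-1.88796) = 0.012943.

L₁/L₂ = 0.01294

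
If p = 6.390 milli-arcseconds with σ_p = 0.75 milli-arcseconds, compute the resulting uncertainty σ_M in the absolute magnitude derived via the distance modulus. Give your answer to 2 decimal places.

M = m − 5 log₁₀ d + 5 = m + 5 log₁₀ p + 5, so ∂M/∂p = 5/(p ln 10).
σ_M = (5/ln 10) · (σ_p/p) = 2.1715 × 0.75/6.390 = 2.1715 × 0.11737 = 0.25487.

σ_M = 0.25 mag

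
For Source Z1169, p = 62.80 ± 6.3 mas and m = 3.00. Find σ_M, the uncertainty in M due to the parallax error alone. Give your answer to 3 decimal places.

σ_M = 0.218 mag

M = m − 5 log₁₀ d + 5 = m + 5 log₁₀ p + 5, so ∂M/∂p = 5/(p ln 10).
σ_M = (5/ln 10) · (σ_p/p) = 2.1715 × 6.3/62.80 = 2.1715 × 0.10032 = 0.21784.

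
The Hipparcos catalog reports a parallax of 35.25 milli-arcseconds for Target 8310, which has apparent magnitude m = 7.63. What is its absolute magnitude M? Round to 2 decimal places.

M = 5.37

d = 1/p = 1/0.03525″ = 28.369 pc.
m − M = 5 log₁₀(28.369) − 5 = 7.2642 − 5 = 2.2642.
M = m − (m − M) = 7.63 − 2.2642 = 5.37.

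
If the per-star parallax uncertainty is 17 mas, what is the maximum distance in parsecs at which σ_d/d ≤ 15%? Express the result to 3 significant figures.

σ_d/d = σ_p/p, so the condition is σ_p/p ≤ 0.15, i.e. p ≥ σ_p/0.15.
p_min = 17/0.15 = 113.33 mas = 0.11333 arcsec.
d_max = 1/p_min = 1/0.11333 = 8.8238 pc.

8.82 pc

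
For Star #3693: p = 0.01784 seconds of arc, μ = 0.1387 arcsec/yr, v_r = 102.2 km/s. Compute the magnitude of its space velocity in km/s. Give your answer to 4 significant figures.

d = 1/p = 1/0.01784″ = 56.054 pc.
v_t = 4.740 μ d = 4.740 × 0.1387 × 56.054 = 36.852 km/s.
v = √(v_r² + v_t²) = √(102.2² + 36.852²) = √11802.9 = 108.64 km/s.

108.6 km/s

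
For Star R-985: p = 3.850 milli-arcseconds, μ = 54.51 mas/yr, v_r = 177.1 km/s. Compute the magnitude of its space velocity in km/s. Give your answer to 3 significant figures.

d = 1/p = 1/0.003850″ = 259.74 pc.
μ = 54.51 mas/yr = 0.05451 ″/yr.
v_t = 4.740 μ d = 4.740 × 0.05451 × 259.74 = 67.111 km/s.
v = √(v_r² + v_t²) = √(177.1² + 67.111²) = √35868.3 = 189.39 km/s.

189 km/s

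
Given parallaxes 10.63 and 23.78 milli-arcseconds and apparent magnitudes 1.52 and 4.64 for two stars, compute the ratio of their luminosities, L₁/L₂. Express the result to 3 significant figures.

L₁/L₂ = 88.6

d₁ = 1/p₁ = 1/0.01063″ = 94.073 pc; d₂ = 1/p₂ = 1/0.02378″ = 42.052 pc.
M₁ = m₁ − 5 log₁₀ d₁ + 5 = 1.52 − 9.8673 + 5 = -3.3473.
M₂ = 4.64 − 8.1189 + 5 = 1.5211.
L₁/L₂ = 10^(0.4(M₂ − M₁)) = 10^(0.4 × 4.8684) = 10^1.94736 = 88.585.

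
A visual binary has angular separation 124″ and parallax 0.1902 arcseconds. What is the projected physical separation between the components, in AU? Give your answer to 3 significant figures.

652 AU

d = 1/p = 1/0.1902″ = 5.2576 pc.
At distance d (pc), an angle of θ arcsec spans θ·d AU: s = 124 × 5.2576 = 651.94 AU.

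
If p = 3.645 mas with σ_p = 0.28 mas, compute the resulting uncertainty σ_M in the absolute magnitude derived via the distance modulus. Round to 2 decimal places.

σ_M = 0.17 mag

M = m − 5 log₁₀ d + 5 = m + 5 log₁₀ p + 5, so ∂M/∂p = 5/(p ln 10).
σ_M = (5/ln 10) · (σ_p/p) = 2.1715 × 0.28/3.645 = 2.1715 × 0.076818 = 0.16681.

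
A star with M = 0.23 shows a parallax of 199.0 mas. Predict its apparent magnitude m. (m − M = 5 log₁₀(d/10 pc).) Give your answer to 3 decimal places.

m = -1.264

d = 1/p = 1/0.1990″ = 5.0251 pc.
m − M = 5 log₁₀ d − 5 = 5 log₁₀(5.0251) − 5 = 3.5057 − 5 = -1.4943.
m = M + (m − M) = 0.23 + (-1.4943) = -1.264.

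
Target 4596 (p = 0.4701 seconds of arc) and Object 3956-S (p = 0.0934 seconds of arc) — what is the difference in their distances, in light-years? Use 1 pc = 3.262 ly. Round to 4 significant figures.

27.99 ly

d_A = 1/0.4701″ = 2.1272 pc; d_B = 1/0.09340″ = 10.707 pc.
|d_B − d_A| = |10.707 − 2.1272| = 8.5798 pc = 8.5798 × 3.262 ly = 27.987 ly.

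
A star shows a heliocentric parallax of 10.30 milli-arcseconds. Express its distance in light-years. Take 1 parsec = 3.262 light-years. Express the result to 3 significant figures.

317 light years

p = 10.30 milli-arcseconds = 0.01030 arcsec.
d = 1/p = 1/0.01030 = 97.087 pc.
In light-years: 97.087 × 3.262 = 316.7 ly.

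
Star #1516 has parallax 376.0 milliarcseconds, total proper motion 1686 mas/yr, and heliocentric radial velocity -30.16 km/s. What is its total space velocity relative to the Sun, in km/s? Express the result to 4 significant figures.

36.90 km/s

d = 1/p = 1/0.3760″ = 2.6596 pc.
μ = 1686 mas/yr = 1.686 ″/yr.
v_t = 4.740 μ d = 4.740 × 1.686 × 2.6596 = 21.255 km/s.
v = √(v_r² + v_t²) = √((-30.16)² + 21.255²) = √1361.4 = 36.897 km/s.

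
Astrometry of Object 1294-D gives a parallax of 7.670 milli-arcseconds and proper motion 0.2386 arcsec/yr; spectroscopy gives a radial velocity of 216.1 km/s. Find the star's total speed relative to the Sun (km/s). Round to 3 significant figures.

262 km/s

d = 1/p = 1/0.007670″ = 130.38 pc.
v_t = 4.740 μ d = 4.740 × 0.2386 × 130.38 = 147.46 km/s.
v = √(v_r² + v_t²) = √(216.1² + 147.46²) = √68443.7 = 261.62 km/s.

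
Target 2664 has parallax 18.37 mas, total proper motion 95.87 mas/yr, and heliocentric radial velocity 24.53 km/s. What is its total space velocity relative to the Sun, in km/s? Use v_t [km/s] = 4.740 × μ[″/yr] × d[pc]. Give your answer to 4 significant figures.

d = 1/p = 1/0.01837″ = 54.437 pc.
μ = 95.87 mas/yr = 0.09587 ″/yr.
v_t = 4.740 μ d = 4.740 × 0.09587 × 54.437 = 24.737 km/s.
v = √(v_r² + v_t²) = √(24.53² + 24.737²) = √1213.64 = 34.837 km/s.

34.84 km/s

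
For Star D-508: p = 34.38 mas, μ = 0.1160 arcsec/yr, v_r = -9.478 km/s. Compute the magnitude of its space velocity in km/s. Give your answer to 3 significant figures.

d = 1/p = 1/0.03438″ = 29.087 pc.
v_t = 4.740 μ d = 4.740 × 0.1160 × 29.087 = 15.993 km/s.
v = √(v_r² + v_t²) = √((-9.478)² + 15.993²) = √345.609 = 18.591 km/s.

18.6 km/s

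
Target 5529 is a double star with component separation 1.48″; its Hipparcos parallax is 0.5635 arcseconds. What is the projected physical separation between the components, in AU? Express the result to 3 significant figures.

2.63 AU

d = 1/p = 1/0.5635″ = 1.7746 pc.
At distance d (pc), an angle of θ arcsec spans θ·d AU: s = 1.48 × 1.7746 = 2.6264 AU.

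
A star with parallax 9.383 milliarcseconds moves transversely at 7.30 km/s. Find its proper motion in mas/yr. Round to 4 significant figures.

14.45 mas/yr

d = 1/p = 1/0.009383″ = 106.58 pc.
μ = v_t / (4.74 d) = 7.30 / (4.74 × 106.58) = 7.30 / 505.19 = 0.01445 ″/yr = 14.45 mas/yr.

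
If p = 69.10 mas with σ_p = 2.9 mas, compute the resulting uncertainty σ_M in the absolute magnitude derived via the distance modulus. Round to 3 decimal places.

M = m − 5 log₁₀ d + 5 = m + 5 log₁₀ p + 5, so ∂M/∂p = 5/(p ln 10).
σ_M = (5/ln 10) · (σ_p/p) = 2.1715 × 2.9/69.10 = 2.1715 × 0.041968 = 0.091134.

σ_M = 0.091 mag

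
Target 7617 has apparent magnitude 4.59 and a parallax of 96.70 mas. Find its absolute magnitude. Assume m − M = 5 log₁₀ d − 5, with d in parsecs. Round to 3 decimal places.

M = 4.517

d = 1/p = 1/0.09670″ = 10.341 pc.
m − M = 5 log₁₀(10.341) − 5 = 5.0728 − 5 = 0.0728.
M = m − (m − M) = 4.59 − 0.0728 = 4.517.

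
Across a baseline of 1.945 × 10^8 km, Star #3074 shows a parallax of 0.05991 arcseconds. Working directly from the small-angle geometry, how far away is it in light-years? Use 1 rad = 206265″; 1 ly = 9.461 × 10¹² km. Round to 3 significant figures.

θ = 0.05991″ = 0.05991/206265 = 2.9045 × 10^-7 rad.
d = B/θ = (1.945 × 10^8) / (2.9045 × 10^-7) = 6.6965 × 10^14 km = (6.6965 × 10^14) / (9.461 × 10^12) ly = 70.78 ly.

70.8 ly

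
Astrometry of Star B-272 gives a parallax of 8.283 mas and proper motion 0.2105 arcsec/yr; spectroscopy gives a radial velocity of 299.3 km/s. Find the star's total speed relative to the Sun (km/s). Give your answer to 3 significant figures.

d = 1/p = 1/0.008283″ = 120.73 pc.
v_t = 4.740 μ d = 4.740 × 0.2105 × 120.73 = 120.46 km/s.
v = √(v_r² + v_t²) = √(299.3² + 120.46²) = √104091 = 322.63 km/s.

323 km/s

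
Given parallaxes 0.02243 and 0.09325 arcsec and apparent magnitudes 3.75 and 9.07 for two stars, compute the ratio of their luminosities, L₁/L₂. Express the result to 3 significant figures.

L₁/L₂ = 2320

d₁ = 1/p₁ = 1/0.02243″ = 44.583 pc; d₂ = 1/p₂ = 1/0.09325″ = 10.724 pc.
M₁ = m₁ − 5 log₁₀ d₁ + 5 = 3.75 − 8.2458 + 5 = 0.5042.
M₂ = 9.07 − 5.1518 + 5 = 8.9182.
L₁/L₂ = 10^(0.4(M₂ − M₁)) = 10^(0.4 × 8.4140) = 10^3.36560 = 2320.6.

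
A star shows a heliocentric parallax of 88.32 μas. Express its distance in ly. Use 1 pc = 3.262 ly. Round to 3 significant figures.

36900 ly

p = 88.32 μas = 0.00008832 arcsec.
d = 1/p = 1/0.00008832 = 11322 pc.
In light-years: 11322 × 3.262 = 36932 ly.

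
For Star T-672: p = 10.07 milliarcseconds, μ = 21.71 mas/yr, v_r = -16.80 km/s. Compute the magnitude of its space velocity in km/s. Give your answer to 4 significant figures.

19.66 km/s

d = 1/p = 1/0.01007″ = 99.305 pc.
μ = 21.71 mas/yr = 0.02171 ″/yr.
v_t = 4.740 μ d = 4.740 × 0.02171 × 99.305 = 10.219 km/s.
v = √(v_r² + v_t²) = √((-16.80)² + 10.219²) = √386.668 = 19.664 km/s.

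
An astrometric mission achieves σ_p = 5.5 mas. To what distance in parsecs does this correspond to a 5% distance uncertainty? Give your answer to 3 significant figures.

9.09 pc

σ_d/d = σ_p/p, so the condition is σ_p/p ≤ 0.05, i.e. p ≥ σ_p/0.05.
p_min = 5.5/0.05 = 110 mas = 0.11 arcsec.
d_max = 1/p_min = 1/0.11 = 9.0909 pc.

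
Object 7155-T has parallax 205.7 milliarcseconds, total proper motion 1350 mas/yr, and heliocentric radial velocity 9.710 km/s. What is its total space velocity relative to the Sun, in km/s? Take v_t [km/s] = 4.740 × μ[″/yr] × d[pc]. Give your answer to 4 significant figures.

d = 1/p = 1/0.2057″ = 4.8614 pc.
μ = 1350 mas/yr = 1.350 ″/yr.
v_t = 4.740 μ d = 4.740 × 1.350 × 4.8614 = 31.108 km/s.
v = √(v_r² + v_t²) = √(9.710² + 31.108²) = √1061.99 = 32.588 km/s.

32.59 km/s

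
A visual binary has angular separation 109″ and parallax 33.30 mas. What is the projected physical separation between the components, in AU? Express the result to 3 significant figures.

3270 AU

d = 1/p = 1/0.03330″ = 30.03 pc.
At distance d (pc), an angle of θ arcsec spans θ·d AU: s = 109 × 30.03 = 3273.3 AU.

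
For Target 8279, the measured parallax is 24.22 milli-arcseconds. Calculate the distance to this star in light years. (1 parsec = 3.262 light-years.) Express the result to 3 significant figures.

p = 24.22 milli-arcseconds = 0.02422 arcsec.
d = 1/p = 1/0.02422 = 41.288 pc.
In light-years: 41.288 × 3.262 = 134.68 ly.

135 light years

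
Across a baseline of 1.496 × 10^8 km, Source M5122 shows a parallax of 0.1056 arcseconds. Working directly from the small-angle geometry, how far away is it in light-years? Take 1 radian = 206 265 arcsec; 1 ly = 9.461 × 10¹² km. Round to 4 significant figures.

30.89 ly

θ = 0.1056″ = 0.1056/206265 = 5.1196 × 10^-7 rad.
d = B/θ = (1.496 × 10^8) / (5.1196 × 10^-7) = 2.9221 × 10^14 km = (2.9221 × 10^14) / (9.461 × 10^12) ly = 30.886 ly.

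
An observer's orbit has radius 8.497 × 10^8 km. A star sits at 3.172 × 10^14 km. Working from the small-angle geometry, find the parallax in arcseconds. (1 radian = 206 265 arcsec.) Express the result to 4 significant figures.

θ ≈ B/d = (8.497 × 10^8) / (3.172 × 10^14) = 2.6788 × 10^-6 rad.
In arcseconds: 2.6788 × 10^-6 × 206265 = 0.55254″.

0.5525 arcsec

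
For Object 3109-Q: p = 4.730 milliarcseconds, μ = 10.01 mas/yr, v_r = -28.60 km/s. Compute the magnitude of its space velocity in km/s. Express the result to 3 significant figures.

d = 1/p = 1/0.004730″ = 211.42 pc.
μ = 10.01 mas/yr = 0.01001 ″/yr.
v_t = 4.740 μ d = 4.740 × 0.01001 × 211.42 = 10.031 km/s.
v = √(v_r² + v_t²) = √((-28.60)² + 10.031²) = √918.581 = 30.308 km/s.

30.3 km/s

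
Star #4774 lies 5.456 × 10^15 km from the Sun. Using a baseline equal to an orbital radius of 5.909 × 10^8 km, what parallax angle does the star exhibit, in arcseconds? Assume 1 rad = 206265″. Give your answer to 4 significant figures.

0.02234 arcsec

θ ≈ B/d = (5.909 × 10^8) / (5.456 × 10^15) = 1.0830 × 10^-7 rad.
In arcseconds: 1.0830 × 10^-7 × 206265 = 0.022338″.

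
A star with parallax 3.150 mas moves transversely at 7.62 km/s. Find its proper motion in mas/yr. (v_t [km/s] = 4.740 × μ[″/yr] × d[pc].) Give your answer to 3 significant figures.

d = 1/p = 1/0.003150″ = 317.46 pc.
μ = v_t / (4.74 d) = 7.62 / (4.74 × 317.46) = 7.62 / 1504.8 = 0.0050638 ″/yr = 5.0638 mas/yr.

5.06 mas/yr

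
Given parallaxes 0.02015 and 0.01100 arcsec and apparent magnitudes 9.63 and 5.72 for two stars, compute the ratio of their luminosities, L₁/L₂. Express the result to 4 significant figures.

d₁ = 1/p₁ = 1/0.02015″ = 49.628 pc; d₂ = 1/p₂ = 1/0.01100″ = 90.909 pc.
M₁ = m₁ − 5 log₁₀ d₁ + 5 = 9.63 − 8.4786 + 5 = 6.1514.
M₂ = 5.72 − 9.7930 + 5 = 0.9270.
L₁/L₂ = 10^(0.4(M₂ − M₁)) = 10^(0.4 × (-5.2244)) = 10^(-2.08976) = 0.0081328.

L₁/L₂ = 0.008133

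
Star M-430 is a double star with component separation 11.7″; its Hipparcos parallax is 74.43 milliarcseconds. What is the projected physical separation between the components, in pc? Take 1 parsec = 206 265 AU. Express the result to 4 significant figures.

0.0007621 pc

d = 1/p = 1/0.07443″ = 13.435 pc.
At distance d (pc), an angle of θ arcsec spans θ·d AU: s = 11.7 × 13.435 = 157.19 AU.
= 157.19 / 206265 = 0.00076208 pc.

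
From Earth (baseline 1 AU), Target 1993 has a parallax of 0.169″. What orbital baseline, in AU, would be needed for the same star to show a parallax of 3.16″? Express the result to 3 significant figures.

Parallax scales linearly with baseline: p ∝ B, so B = p_target / p_Earth × 1 AU.
B = 3.16 / 0.169 = 18.698 AU.

18.7 AU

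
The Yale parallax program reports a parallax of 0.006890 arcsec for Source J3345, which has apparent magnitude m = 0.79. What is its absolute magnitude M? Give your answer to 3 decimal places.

M = -5.019

d = 1/p = 1/0.006890″ = 145.14 pc.
m − M = 5 log₁₀(145.14) − 5 = 10.8089 − 5 = 5.8089.
M = m − (m − M) = 0.79 − 5.8089 = -5.019.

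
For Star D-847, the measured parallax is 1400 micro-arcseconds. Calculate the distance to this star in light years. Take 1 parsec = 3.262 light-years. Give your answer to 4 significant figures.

p = 1400 micro-arcseconds = 0.001400 arcsec.
d = 1/p = 1/0.001400 = 714.29 pc.
In light-years: 714.29 × 3.262 = 2330 ly.

2330 light years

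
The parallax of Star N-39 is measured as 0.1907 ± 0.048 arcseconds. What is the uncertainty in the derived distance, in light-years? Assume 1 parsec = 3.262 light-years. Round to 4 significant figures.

4.306 ly

d = 1/p, so σ_d = σ_p / p².
σ_d = 0.0480 / (0.1907)² = 0.0480 / 0.036366 = 1.3199 pc = 1.3199 × 3.262 ly = 4.3055 ly.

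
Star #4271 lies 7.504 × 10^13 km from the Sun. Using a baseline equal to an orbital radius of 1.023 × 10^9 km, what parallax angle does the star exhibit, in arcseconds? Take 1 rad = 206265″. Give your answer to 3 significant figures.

θ ≈ B/d = (1.023 × 10^9) / (7.504 × 10^13) = 1.3633 × 10^-5 rad.
In arcseconds: 1.3633 × 10^-5 × 206265 = 2.812″.

2.81 arcsec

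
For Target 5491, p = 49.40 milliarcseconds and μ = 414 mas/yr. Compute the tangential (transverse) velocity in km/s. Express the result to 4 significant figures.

39.72 km/s

d = 1/p = 1/0.04940″ = 20.243 pc.
μ = 414 mas/yr = 0.414 ″/yr.
v_t = 4.74 × μ × d = 4.74 × 0.414 × 20.243 = 39.724 km/s.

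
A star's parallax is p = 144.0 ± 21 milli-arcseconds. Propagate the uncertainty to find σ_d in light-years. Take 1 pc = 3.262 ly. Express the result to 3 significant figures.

3.30 ly

d = 1/p, so σ_d = σ_p / p².
σ_d = 0.0210 / (0.1440)² = 0.0210 / 0.020736 = 1.0127 pc = 1.0127 × 3.262 ly = 3.3034 ly.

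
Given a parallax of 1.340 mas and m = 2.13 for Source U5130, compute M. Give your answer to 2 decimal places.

M = -7.23

d = 1/p = 1/0.001340″ = 746.27 pc.
m − M = 5 log₁₀(746.27) − 5 = 14.3645 − 5 = 9.3645.
M = m − (m − M) = 2.13 − 9.3645 = -7.23.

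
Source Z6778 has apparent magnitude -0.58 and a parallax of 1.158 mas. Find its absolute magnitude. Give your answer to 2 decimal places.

M = -10.26

d = 1/p = 1/0.001158″ = 863.56 pc.
m − M = 5 log₁₀(863.56) − 5 = 14.6815 − 5 = 9.6815.
M = m − (m − M) = -0.58 − 9.6815 = -10.26.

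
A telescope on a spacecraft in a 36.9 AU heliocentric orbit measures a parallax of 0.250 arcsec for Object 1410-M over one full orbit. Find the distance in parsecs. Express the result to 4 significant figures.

147.6 pc

With baseline B (in AU) and parallax p (in arcsec), d = B/p parsecs.
d = 36.9 / 0.250 = 147.6 pc.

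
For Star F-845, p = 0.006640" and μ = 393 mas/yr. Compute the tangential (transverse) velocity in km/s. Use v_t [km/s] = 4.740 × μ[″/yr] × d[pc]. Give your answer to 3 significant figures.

d = 1/p = 1/0.006640″ = 150.6 pc.
μ = 393 mas/yr = 0.393 ″/yr.
v_t = 4.74 × μ × d = 4.74 × 0.393 × 150.6 = 280.54 km/s.

281 km/s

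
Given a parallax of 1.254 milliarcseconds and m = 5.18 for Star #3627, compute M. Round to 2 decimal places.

d = 1/p = 1/0.001254″ = 797.45 pc.
m − M = 5 log₁₀(797.45) − 5 = 14.5085 − 5 = 9.5085.
M = m − (m − M) = 5.18 − 9.5085 = -4.33.

M = -4.33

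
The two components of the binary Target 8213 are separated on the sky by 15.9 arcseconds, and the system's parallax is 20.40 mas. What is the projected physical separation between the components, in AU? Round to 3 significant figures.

779 AU

d = 1/p = 1/0.02040″ = 49.02 pc.
At distance d (pc), an angle of θ arcsec spans θ·d AU: s = 15.9 × 49.02 = 779.42 AU.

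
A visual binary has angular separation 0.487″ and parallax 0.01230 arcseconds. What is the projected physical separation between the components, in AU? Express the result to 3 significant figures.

39.6 AU

d = 1/p = 1/0.01230″ = 81.301 pc.
At distance d (pc), an angle of θ arcsec spans θ·d AU: s = 0.487 × 81.301 = 39.594 AU.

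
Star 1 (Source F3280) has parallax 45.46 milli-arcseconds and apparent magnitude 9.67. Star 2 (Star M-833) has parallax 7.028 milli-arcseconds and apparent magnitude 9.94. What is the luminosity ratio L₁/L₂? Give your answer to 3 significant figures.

L₁/L₂ = 0.0306

d₁ = 1/p₁ = 1/0.04546″ = 21.997 pc; d₂ = 1/p₂ = 1/0.007028″ = 142.29 pc.
M₁ = m₁ − 5 log₁₀ d₁ + 5 = 9.67 − 6.7118 + 5 = 7.9582.
M₂ = 9.94 − 10.7659 + 5 = 4.1741.
L₁/L₂ = 10^(0.4(M₂ − M₁)) = 10^(0.4 × (-3.7841)) = 10^(-1.51364) = 0.030645.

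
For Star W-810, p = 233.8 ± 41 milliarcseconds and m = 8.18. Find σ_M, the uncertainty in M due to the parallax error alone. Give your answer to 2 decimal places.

M = m − 5 log₁₀ d + 5 = m + 5 log₁₀ p + 5, so ∂M/∂p = 5/(p ln 10).
σ_M = (5/ln 10) · (σ_p/p) = 2.1715 × 41/233.8 = 2.1715 × 0.17536 = 0.38079.

σ_M = 0.38 mag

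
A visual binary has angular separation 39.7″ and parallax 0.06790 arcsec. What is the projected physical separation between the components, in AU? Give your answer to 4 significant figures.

d = 1/p = 1/0.06790″ = 14.728 pc.
At distance d (pc), an angle of θ arcsec spans θ·d AU: s = 39.7 × 14.728 = 584.7 AU.

584.7 AU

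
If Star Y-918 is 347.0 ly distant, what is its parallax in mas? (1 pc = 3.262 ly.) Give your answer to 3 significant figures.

9.40 mas

d = 347.0 ly ÷ 3.262 = 106.38 pc.
p = 1/d = 1/106.38 = 0.0094003 arcsec.
= 0.0094003 × 1000 = 9.4003 mas.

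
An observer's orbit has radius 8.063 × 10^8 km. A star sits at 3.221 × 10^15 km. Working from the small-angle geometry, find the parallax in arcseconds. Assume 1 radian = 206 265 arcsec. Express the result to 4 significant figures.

θ ≈ B/d = (8.063 × 10^8) / (3.221 × 10^15) = 2.5033 × 10^-7 rad.
In arcseconds: 2.5033 × 10^-7 × 206265 = 0.051634″.

0.05163 arcsec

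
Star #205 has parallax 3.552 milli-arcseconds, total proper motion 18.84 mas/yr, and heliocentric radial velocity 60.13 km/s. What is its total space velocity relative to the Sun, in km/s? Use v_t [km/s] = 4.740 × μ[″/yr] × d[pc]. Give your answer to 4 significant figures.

65.17 km/s

d = 1/p = 1/0.003552″ = 281.53 pc.
μ = 18.84 mas/yr = 0.01884 ″/yr.
v_t = 4.740 μ d = 4.740 × 0.01884 × 281.53 = 25.141 km/s.
v = √(v_r² + v_t²) = √(60.13² + 25.141²) = √4247.69 = 65.174 km/s.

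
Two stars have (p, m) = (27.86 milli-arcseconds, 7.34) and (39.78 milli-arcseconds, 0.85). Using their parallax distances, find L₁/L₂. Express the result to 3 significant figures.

d₁ = 1/p₁ = 1/0.02786″ = 35.894 pc; d₂ = 1/p₂ = 1/0.03978″ = 25.138 pc.
M₁ = m₁ − 5 log₁₀ d₁ + 5 = 7.34 − 7.7751 + 5 = 4.5649.
M₂ = 0.85 − 7.0017 + 5 = -1.1517.
L₁/L₂ = 10^(0.4(M₂ − M₁)) = 10^(0.4 × (-5.7166)) = 10^(-2.28664) = 0.0051684.

L₁/L₂ = 0.00517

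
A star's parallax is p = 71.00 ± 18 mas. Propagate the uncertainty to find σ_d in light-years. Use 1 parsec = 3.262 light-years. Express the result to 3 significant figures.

d = 1/p, so σ_d = σ_p / p².
σ_d = 0.0180 / (0.07100)² = 0.0180 / 0.005041 = 3.5707 pc = 3.5707 × 3.262 ly = 11.648 ly.

11.6 ly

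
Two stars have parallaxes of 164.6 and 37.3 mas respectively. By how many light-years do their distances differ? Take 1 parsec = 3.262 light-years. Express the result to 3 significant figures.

d_A = 1/0.1646″ = 6.0753 pc; d_B = 1/0.03730″ = 26.81 pc.
|d_B − d_A| = |26.81 − 6.0753| = 20.735 pc = 20.735 × 3.262 ly = 67.638 ly.

67.6 ly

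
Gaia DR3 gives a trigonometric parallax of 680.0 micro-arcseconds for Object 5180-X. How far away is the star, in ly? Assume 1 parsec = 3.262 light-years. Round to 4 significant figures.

4797 ly

p = 680.0 micro-arcseconds = 0.0006800 arcsec.
d = 1/p = 1/0.0006800 = 1470.6 pc.
In light-years: 1470.6 × 3.262 = 4797.1 ly.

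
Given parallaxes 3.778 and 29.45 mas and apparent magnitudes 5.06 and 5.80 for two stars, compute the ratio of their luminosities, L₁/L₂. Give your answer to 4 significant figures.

L₁/L₂ = 120.1

d₁ = 1/p₁ = 1/0.003778″ = 264.69 pc; d₂ = 1/p₂ = 1/0.02945″ = 33.956 pc.
M₁ = m₁ − 5 log₁₀ d₁ + 5 = 5.06 − 12.1137 + 5 = -2.0537.
M₂ = 5.80 − 7.6546 + 5 = 3.1454.
L₁/L₂ = 10^(0.4(M₂ − M₁)) = 10^(0.4 × 5.1991) = 10^2.07964 = 120.13.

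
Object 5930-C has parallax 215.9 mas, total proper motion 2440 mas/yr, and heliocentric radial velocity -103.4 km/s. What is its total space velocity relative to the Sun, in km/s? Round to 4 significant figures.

d = 1/p = 1/0.2159″ = 4.6318 pc.
μ = 2440 mas/yr = 2.440 ″/yr.
v_t = 4.740 μ d = 4.740 × 2.440 × 4.6318 = 53.57 km/s.
v = √(v_r² + v_t²) = √((-103.4)² + 53.57²) = √13561.3 = 116.45 km/s.

116.5 km/s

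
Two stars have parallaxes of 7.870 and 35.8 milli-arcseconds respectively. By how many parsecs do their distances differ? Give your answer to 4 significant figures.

99.13 pc

d_A = 1/0.007870″ = 127.06 pc; d_B = 1/0.03580″ = 27.933 pc.
|d_B − d_A| = |27.933 − 127.06| = 99.127 pc.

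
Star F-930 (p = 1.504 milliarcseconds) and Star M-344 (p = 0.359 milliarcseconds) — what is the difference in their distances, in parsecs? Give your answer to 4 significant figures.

d_A = 1/0.001504″ = 664.89 pc; d_B = 1/0.0003590″ = 2785.5 pc.
|d_B − d_A| = |2785.5 − 664.89| = 2120.6 pc.

2121 pc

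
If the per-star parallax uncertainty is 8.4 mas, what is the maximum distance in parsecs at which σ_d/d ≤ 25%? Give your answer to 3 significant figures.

29.8 pc

σ_d/d = σ_p/p, so the condition is σ_p/p ≤ 0.25, i.e. p ≥ σ_p/0.25.
p_min = 8.4/0.25 = 33.6 mas = 0.0336 arcsec.
d_max = 1/p_min = 1/0.0336 = 29.762 pc.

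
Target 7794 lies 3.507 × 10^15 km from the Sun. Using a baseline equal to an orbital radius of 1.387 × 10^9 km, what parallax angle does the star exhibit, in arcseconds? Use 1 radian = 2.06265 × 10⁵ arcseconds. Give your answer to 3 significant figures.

0.0816 arcsec

θ ≈ B/d = (1.387 × 10^9) / (3.507 × 10^15) = 3.9549 × 10^-7 rad.
In arcseconds: 3.9549 × 10^-7 × 206265 = 0.081576″.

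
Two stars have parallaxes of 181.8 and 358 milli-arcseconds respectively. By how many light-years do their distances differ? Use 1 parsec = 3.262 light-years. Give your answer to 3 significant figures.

8.83 ly

d_A = 1/0.1818″ = 5.5006 pc; d_B = 1/0.3580″ = 2.7933 pc.
|d_B − d_A| = |2.7933 − 5.5006| = 2.7073 pc = 2.7073 × 3.262 ly = 8.8312 ly.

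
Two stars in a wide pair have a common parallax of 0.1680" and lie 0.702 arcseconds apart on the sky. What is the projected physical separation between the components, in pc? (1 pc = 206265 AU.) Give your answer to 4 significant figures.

2.026 × 10^-5 pc

d = 1/p = 1/0.1680″ = 5.9524 pc.
At distance d (pc), an angle of θ arcsec spans θ·d AU: s = 0.702 × 5.9524 = 4.1786 AU.
= 4.1786 / 206265 = 2.0258 × 10^-5 pc.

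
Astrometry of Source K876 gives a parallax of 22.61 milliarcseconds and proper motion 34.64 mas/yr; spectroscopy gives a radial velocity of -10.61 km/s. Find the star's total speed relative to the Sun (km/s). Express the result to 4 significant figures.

d = 1/p = 1/0.02261″ = 44.228 pc.
μ = 34.64 mas/yr = 0.03464 ″/yr.
v_t = 4.740 μ d = 4.740 × 0.03464 × 44.228 = 7.262 km/s.
v = √(v_r² + v_t²) = √((-10.61)² + 7.262²) = √165.309 = 12.857 km/s.

12.86 km/s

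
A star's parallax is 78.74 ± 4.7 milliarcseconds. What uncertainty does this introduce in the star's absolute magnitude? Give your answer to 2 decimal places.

M = m − 5 log₁₀ d + 5 = m + 5 log₁₀ p + 5, so ∂M/∂p = 5/(p ln 10).
σ_M = (5/ln 10) · (σ_p/p) = 2.1715 × 4.7/78.74 = 2.1715 × 0.05969 = 0.12962.

σ_M = 0.13 mag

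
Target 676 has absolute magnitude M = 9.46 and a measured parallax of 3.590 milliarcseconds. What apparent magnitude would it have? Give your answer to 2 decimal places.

d = 1/p = 1/0.003590″ = 278.55 pc.
m − M = 5 log₁₀ d − 5 = 5 log₁₀(278.55) − 5 = 12.2245 − 5 = 7.2245.
m = M + (m − M) = 9.46 + 7.2245 = 16.68.

m = 16.68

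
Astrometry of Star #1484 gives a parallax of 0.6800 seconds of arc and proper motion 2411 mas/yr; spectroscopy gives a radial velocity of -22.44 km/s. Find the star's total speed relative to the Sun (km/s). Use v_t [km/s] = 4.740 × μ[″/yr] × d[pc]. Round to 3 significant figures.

28.0 km/s

d = 1/p = 1/0.6800″ = 1.4706 pc.
μ = 2411 mas/yr = 2.411 ″/yr.
v_t = 4.740 μ d = 4.740 × 2.411 × 1.4706 = 16.806 km/s.
v = √(v_r² + v_t²) = √((-22.44)² + 16.806²) = √785.995 = 28.036 km/s.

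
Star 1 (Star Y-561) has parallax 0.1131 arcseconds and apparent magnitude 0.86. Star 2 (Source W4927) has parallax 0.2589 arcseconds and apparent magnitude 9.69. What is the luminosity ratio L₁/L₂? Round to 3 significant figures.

L₁/L₂ = 17800

d₁ = 1/p₁ = 1/0.1131″ = 8.8417 pc; d₂ = 1/p₂ = 1/0.2589″ = 3.8625 pc.
M₁ = m₁ − 5 log₁₀ d₁ + 5 = 0.86 − 4.7327 + 5 = 1.1273.
M₂ = 9.69 − 2.9343 + 5 = 11.7557.
L₁/L₂ = 10^(0.4(M₂ − M₁)) = 10^(0.4 × 10.6284) = 10^4.25136 = 17839.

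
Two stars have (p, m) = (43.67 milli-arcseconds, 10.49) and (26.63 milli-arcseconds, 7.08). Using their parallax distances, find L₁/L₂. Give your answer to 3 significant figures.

L₁/L₂ = 0.0161

d₁ = 1/p₁ = 1/0.04367″ = 22.899 pc; d₂ = 1/p₂ = 1/0.02663″ = 37.552 pc.
M₁ = m₁ − 5 log₁₀ d₁ + 5 = 10.49 − 6.7991 + 5 = 8.6909.
M₂ = 7.08 − 7.8732 + 5 = 4.2068.
L₁/L₂ = 10^(0.4(M₂ − M₁)) = 10^(0.4 × (-4.4841)) = 10^(-1.79364) = 0.016083.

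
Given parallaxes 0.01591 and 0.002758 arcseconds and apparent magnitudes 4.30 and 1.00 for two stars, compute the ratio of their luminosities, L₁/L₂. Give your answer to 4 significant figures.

d₁ = 1/p₁ = 1/0.01591″ = 62.854 pc; d₂ = 1/p₂ = 1/0.002758″ = 362.58 pc.
M₁ = m₁ − 5 log₁₀ d₁ + 5 = 4.30 − 8.9917 + 5 = 0.3083.
M₂ = 1.00 − 12.7970 + 5 = -6.7970.
L₁/L₂ = 10^(0.4(M₂ − M₁)) = 10^(0.4 × (-7.1053)) = 10^(-2.84212) = 0.0014384.

L₁/L₂ = 0.001438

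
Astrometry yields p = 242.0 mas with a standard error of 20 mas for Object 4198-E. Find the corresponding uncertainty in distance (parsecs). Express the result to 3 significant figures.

d = 1/p, so σ_d = σ_p / p².
σ_d = 0.0200 / (0.2420)² = 0.0200 / 0.058564 = 0.34151 pc.

0.342 pc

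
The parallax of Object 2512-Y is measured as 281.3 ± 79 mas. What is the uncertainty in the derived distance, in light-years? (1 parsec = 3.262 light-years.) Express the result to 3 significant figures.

3.26 ly

d = 1/p, so σ_d = σ_p / p².
σ_d = 0.0790 / (0.2813)² = 0.0790 / 0.07913 = 0.99836 pc = 0.99836 × 3.262 ly = 3.2567 ly.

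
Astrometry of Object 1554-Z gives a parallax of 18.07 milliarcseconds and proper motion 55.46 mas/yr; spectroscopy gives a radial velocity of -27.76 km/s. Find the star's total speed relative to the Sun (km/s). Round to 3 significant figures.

d = 1/p = 1/0.01807″ = 55.34 pc.
μ = 55.46 mas/yr = 0.05546 ″/yr.
v_t = 4.740 μ d = 4.740 × 0.05546 × 55.34 = 14.548 km/s.
v = √(v_r² + v_t²) = √((-27.76)² + 14.548²) = √982.262 = 31.341 km/s.

31.3 km/s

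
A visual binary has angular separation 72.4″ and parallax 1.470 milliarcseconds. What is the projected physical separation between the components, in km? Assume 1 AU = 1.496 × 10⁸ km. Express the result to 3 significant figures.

d = 1/p = 1/0.001470″ = 680.27 pc.
At distance d (pc), an angle of θ arcsec spans θ·d AU: s = 72.4 × 680.27 = 49252 AU.
= 49252 × 1.496 × 10⁸ km = 7.3681 × 10^12 km.

7.37 × 10^12 km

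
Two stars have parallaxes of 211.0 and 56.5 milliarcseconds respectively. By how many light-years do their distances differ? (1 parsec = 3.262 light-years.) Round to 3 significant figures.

d_A = 1/0.2110″ = 4.7393 pc; d_B = 1/0.05650″ = 17.699 pc.
|d_B − d_A| = |17.699 − 4.7393| = 12.96 pc = 12.96 × 3.262 ly = 42.276 ly.

42.3 ly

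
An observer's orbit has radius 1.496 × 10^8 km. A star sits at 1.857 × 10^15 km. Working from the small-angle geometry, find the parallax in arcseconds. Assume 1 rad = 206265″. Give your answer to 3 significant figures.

θ ≈ B/d = (1.496 × 10^8) / (1.857 × 10^15) = 8.0560 × 10^-8 rad.
In arcseconds: 8.0560 × 10^-8 × 206265 = 0.016617″.

0.0166 arcsec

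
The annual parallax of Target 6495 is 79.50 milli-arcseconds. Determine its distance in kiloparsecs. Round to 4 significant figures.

p = 79.50 milli-arcseconds = 0.07950 arcsec.
d = 1/p = 1/0.07950 = 12.579 pc.
= 0.012579 kpc.

0.01258 kpc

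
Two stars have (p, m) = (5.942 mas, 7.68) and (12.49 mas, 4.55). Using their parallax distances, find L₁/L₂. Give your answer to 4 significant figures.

d₁ = 1/p₁ = 1/0.005942″ = 168.29 pc; d₂ = 1/p₂ = 1/0.01249″ = 80.064 pc.
M₁ = m₁ − 5 log₁₀ d₁ + 5 = 7.68 − 11.1303 + 5 = 1.5497.
M₂ = 4.55 − 9.5172 + 5 = 0.0328.
L₁/L₂ = 10^(0.4(M₂ − M₁)) = 10^(0.4 × (-1.5169)) = 10^(-0.60676) = 0.24731.

L₁/L₂ = 0.2473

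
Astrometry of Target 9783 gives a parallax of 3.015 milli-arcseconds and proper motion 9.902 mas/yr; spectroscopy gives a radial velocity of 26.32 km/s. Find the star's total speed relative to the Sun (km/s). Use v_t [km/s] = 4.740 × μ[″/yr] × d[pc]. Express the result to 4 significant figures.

d = 1/p = 1/0.003015″ = 331.67 pc.
μ = 9.902 mas/yr = 0.009902 ″/yr.
v_t = 4.740 μ d = 4.740 × 0.009902 × 331.67 = 15.567 km/s.
v = √(v_r² + v_t²) = √(26.32² + 15.567²) = √935.074 = 30.579 km/s.

30.58 km/s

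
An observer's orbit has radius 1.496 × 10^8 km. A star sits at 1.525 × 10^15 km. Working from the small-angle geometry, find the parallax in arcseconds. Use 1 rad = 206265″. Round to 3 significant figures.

θ ≈ B/d = (1.496 × 10^8) / (1.525 × 10^15) = 9.8098 × 10^-8 rad.
In arcseconds: 9.8098 × 10^-8 × 206265 = 0.020234″.

0.0202 arcsec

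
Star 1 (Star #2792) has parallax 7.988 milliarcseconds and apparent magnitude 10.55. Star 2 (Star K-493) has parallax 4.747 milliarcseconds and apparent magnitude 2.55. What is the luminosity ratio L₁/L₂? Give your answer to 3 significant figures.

L₁/L₂ = 0.000223

d₁ = 1/p₁ = 1/0.007988″ = 125.19 pc; d₂ = 1/p₂ = 1/0.004747″ = 210.66 pc.
M₁ = m₁ − 5 log₁₀ d₁ + 5 = 10.55 − 10.4878 + 5 = 5.0622.
M₂ = 2.55 − 11.6179 + 5 = -4.0679.
L₁/L₂ = 10^(0.4(M₂ − M₁)) = 10^(0.4 × (-9.1301)) = 10^(-3.65204) = 0.00022282.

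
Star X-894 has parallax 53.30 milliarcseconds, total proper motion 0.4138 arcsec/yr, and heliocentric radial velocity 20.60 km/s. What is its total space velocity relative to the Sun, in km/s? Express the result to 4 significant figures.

42.17 km/s

d = 1/p = 1/0.05330″ = 18.762 pc.
v_t = 4.740 μ d = 4.740 × 0.4138 × 18.762 = 36.8 km/s.
v = √(v_r² + v_t²) = √(20.60² + 36.8²) = √1778.6 = 42.173 km/s.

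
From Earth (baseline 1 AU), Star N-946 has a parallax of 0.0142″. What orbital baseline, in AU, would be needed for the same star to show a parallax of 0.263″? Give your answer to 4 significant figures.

Parallax scales linearly with baseline: p ∝ B, so B = p_target / p_Earth × 1 AU.
B = 0.263 / 0.0142 = 18.521 AU.

18.52 AU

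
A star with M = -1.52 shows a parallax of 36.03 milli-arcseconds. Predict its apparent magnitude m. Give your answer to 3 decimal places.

d = 1/p = 1/0.03603″ = 27.755 pc.
m − M = 5 log₁₀ d − 5 = 5 log₁₀(27.755) − 5 = 7.2167 − 5 = 2.2167.
m = M + (m − M) = -1.52 + 2.2167 = 0.697.

m = 0.697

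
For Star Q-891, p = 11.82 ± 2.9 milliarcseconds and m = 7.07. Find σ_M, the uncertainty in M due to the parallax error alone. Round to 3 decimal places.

M = m − 5 log₁₀ d + 5 = m + 5 log₁₀ p + 5, so ∂M/∂p = 5/(p ln 10).
σ_M = (5/ln 10) · (σ_p/p) = 2.1715 × 2.9/11.82 = 2.1715 × 0.24535 = 0.53278.

σ_M = 0.533 mag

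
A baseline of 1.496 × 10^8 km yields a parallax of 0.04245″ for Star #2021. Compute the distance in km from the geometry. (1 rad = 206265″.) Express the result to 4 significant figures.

7.269 × 10^14 km

θ = 0.04245″ = 0.04245/206265 = 2.0580 × 10^-7 rad.
d = B/θ = (1.496 × 10^8) / (2.0580 × 10^-7) = 7.2692 × 10^14 km.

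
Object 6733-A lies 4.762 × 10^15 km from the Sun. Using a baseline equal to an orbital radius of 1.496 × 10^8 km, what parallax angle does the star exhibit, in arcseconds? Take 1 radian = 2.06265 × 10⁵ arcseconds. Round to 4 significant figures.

θ ≈ B/d = (1.496 × 10^8) / (4.762 × 10^15) = 3.1415 × 10^-8 rad.
In arcseconds: 3.1415 × 10^-8 × 206265 = 0.0064798″.

0.006480 arcsec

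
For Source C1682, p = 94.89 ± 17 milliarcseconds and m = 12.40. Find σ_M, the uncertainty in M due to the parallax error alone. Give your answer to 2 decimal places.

σ_M = 0.39 mag

M = m − 5 log₁₀ d + 5 = m + 5 log₁₀ p + 5, so ∂M/∂p = 5/(p ln 10).
σ_M = (5/ln 10) · (σ_p/p) = 2.1715 × 17/94.89 = 2.1715 × 0.17915 = 0.38902.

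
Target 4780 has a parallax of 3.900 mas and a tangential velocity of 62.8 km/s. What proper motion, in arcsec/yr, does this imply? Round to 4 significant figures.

d = 1/p = 1/0.003900″ = 256.41 pc.
μ = v_t / (4.74 d) = 62.8 / (4.74 × 256.41) = 62.8 / 1215.4 = 0.05167 ″/yr.

0.05167 arcsec/yr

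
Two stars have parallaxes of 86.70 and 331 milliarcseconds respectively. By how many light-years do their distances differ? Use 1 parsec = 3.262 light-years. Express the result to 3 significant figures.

d_A = 1/0.08670″ = 11.534 pc; d_B = 1/0.3310″ = 3.0211 pc.
|d_B − d_A| = |3.0211 − 11.534| = 8.5129 pc = 8.5129 × 3.262 ly = 27.769 ly.

27.8 ly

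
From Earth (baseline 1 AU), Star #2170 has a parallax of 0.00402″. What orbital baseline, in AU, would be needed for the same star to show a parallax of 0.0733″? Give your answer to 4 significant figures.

Parallax scales linearly with baseline: p ∝ B, so B = p_target / p_Earth × 1 AU.
B = 0.0733 / 0.00402 = 18.234 AU.

18.23 AU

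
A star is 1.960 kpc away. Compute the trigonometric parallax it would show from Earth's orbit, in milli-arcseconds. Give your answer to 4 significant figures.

d = 1.960 kpc = 1960 pc.
p = 1/d = 1/1960 = 0.0005102 arcsec.
= 0.0005102 × 1000 = 0.5102 mas.

0.5102 mas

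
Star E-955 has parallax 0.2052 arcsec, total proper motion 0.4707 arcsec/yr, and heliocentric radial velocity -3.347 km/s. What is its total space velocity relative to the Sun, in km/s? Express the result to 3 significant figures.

d = 1/p = 1/0.2052″ = 4.8733 pc.
v_t = 4.740 μ d = 4.740 × 0.4707 × 4.8733 = 10.873 km/s.
v = √(v_r² + v_t²) = √((-3.347)² + 10.873²) = √129.425 = 11.377 km/s.

11.4 km/s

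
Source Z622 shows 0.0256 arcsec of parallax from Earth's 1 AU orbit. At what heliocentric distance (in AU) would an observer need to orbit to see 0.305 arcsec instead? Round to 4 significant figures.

11.91 AU

Parallax scales linearly with baseline: p ∝ B, so B = p_target / p_Earth × 1 AU.
B = 0.305 / 0.0256 = 11.914 AU.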